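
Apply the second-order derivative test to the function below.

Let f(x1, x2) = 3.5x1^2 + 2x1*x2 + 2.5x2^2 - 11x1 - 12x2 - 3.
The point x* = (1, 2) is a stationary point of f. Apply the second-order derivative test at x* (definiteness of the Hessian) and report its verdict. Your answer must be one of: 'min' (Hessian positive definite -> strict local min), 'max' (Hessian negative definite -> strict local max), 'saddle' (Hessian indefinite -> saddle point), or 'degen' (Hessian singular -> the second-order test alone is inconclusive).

Compute the Hessian H = grad^2 f:
  H = [[7, 2], [2, 5]]
Verify stationarity: grad f(x*) = H x* + g = (0, 0).
Eigenvalues of H: 3.7639, 8.2361.
Both eigenvalues > 0, so H is positive definite -> x* is a strict local min.

min


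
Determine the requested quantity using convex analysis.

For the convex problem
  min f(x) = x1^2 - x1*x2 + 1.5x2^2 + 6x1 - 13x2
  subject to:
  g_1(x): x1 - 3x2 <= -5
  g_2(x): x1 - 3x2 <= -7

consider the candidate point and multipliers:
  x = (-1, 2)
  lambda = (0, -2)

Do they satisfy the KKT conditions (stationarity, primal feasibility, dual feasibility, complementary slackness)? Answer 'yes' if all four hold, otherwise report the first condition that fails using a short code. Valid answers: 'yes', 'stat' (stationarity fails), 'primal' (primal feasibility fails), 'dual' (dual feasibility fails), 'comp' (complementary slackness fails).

Gradient of f: grad f(x) = Q x + c = (2, -6)
Constraint values g_i(x) = a_i^T x - b_i:
  g_1((-1, 2)) = -2
  g_2((-1, 2)) = 0
Stationarity residual: grad f(x) + sum_i lambda_i a_i = (0, 0)
  -> stationarity OK
Primal feasibility (all g_i <= 0): OK
Dual feasibility (all lambda_i >= 0): FAILS
Complementary slackness (lambda_i * g_i(x) = 0 for all i): OK

Verdict: the first failing condition is dual_feasibility -> dual.

dual


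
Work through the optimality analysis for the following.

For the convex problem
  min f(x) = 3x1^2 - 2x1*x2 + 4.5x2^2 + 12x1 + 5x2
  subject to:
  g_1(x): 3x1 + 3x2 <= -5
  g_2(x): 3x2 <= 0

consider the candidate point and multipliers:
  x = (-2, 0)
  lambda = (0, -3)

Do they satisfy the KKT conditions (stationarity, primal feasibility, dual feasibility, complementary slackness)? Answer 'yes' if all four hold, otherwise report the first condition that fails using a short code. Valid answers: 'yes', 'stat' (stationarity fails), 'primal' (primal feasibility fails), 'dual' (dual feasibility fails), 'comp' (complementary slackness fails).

Gradient of f: grad f(x) = Q x + c = (0, 9)
Constraint values g_i(x) = a_i^T x - b_i:
  g_1((-2, 0)) = -1
  g_2((-2, 0)) = 0
Stationarity residual: grad f(x) + sum_i lambda_i a_i = (0, 0)
  -> stationarity OK
Primal feasibility (all g_i <= 0): OK
Dual feasibility (all lambda_i >= 0): FAILS
Complementary slackness (lambda_i * g_i(x) = 0 for all i): OK

Verdict: the first failing condition is dual_feasibility -> dual.

dual


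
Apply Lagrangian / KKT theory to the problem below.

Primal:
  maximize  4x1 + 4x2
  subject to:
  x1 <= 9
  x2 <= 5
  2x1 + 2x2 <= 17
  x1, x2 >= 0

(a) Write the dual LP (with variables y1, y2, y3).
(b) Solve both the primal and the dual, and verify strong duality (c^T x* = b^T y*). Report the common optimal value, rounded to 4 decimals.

The standard primal-dual pair for 'max c^T x s.t. A x <= b, x >= 0' is:
  Dual:  min b^T y  s.t.  A^T y >= c,  y >= 0.

So the dual LP is:
  minimize  9y1 + 5y2 + 17y3
  subject to:
    y1 + 2y3 >= 4
    y2 + 2y3 >= 4
    y1, y2, y3 >= 0

Solving the primal: x* = (8.5, 0).
  primal value c^T x* = 34.
Solving the dual: y* = (0, 0, 2).
  dual value b^T y* = 34.
Strong duality: c^T x* = b^T y*. Confirmed.

34


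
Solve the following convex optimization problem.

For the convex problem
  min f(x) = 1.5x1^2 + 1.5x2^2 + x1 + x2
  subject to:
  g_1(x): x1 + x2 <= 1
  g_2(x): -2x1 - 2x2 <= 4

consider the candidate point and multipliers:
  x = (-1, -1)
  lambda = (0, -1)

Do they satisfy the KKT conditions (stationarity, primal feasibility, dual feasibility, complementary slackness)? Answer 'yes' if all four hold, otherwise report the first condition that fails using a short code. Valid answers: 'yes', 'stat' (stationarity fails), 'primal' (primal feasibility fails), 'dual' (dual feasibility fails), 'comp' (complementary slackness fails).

Gradient of f: grad f(x) = Q x + c = (-2, -2)
Constraint values g_i(x) = a_i^T x - b_i:
  g_1((-1, -1)) = -3
  g_2((-1, -1)) = 0
Stationarity residual: grad f(x) + sum_i lambda_i a_i = (0, 0)
  -> stationarity OK
Primal feasibility (all g_i <= 0): OK
Dual feasibility (all lambda_i >= 0): FAILS
Complementary slackness (lambda_i * g_i(x) = 0 for all i): OK

Verdict: the first failing condition is dual_feasibility -> dual.

dual


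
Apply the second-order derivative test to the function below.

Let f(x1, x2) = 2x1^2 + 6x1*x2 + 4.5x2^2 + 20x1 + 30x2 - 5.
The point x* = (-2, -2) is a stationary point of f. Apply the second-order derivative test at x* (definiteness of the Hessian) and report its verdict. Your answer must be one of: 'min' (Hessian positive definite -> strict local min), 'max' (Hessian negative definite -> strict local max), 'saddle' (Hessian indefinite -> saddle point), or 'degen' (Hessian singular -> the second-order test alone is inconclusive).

Compute the Hessian H = grad^2 f:
  H = [[4, 6], [6, 9]]
Verify stationarity: grad f(x*) = H x* + g = (0, 0).
Eigenvalues of H: 0, 13.
H has a zero eigenvalue (singular; positive semidefinite but not definite), so H is neither positive definite, negative definite, nor indefinite. The second-order test alone is inconclusive -> degen.
(Indeed, f is constant along the null direction of H through x*, so x* is not a strict local extremum.)

degen


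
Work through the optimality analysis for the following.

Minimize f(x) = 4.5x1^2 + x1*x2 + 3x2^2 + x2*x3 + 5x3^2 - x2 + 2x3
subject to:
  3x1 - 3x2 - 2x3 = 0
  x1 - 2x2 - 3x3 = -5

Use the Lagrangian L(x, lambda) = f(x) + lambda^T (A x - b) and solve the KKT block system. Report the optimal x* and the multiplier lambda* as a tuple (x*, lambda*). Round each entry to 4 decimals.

Form the Lagrangian:
  L(x, lambda) = (1/2) x^T Q x + c^T x + lambda^T (A x - b)
Stationarity (grad_x L = 0): Q x + c + A^T lambda = 0.
Primal feasibility: A x = b.

This gives the KKT block system:
  [ Q   A^T ] [ x     ]   [-c ]
  [ A    0  ] [ lambda ] = [ b ]

Solving the linear system:
  x*      = (1.3344, -0.1319, 2.1994)
  lambda* = (-8.4992, 13.6201)
  f(x*)   = 36.3155

x* = (1.3344, -0.1319, 2.1994), lambda* = (-8.4992, 13.6201)


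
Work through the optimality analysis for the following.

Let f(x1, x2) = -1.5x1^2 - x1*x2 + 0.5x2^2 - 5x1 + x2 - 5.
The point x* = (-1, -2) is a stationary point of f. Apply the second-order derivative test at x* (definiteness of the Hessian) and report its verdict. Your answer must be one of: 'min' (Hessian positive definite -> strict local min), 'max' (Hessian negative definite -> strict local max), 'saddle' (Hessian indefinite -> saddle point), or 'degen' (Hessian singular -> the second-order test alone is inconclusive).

Compute the Hessian H = grad^2 f:
  H = [[-3, -1], [-1, 1]]
Verify stationarity: grad f(x*) = H x* + g = (0, 0).
Eigenvalues of H: -3.2361, 1.2361.
Eigenvalues have mixed signs, so H is indefinite -> x* is a saddle point.

saddle


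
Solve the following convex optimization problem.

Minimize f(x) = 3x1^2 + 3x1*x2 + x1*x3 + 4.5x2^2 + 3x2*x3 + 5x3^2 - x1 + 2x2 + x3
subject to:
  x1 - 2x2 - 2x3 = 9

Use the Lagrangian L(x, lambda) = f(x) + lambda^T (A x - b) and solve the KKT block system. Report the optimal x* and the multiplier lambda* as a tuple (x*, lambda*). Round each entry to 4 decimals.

Form the Lagrangian:
  L(x, lambda) = (1/2) x^T Q x + c^T x + lambda^T (A x - b)
Stationarity (grad_x L = 0): Q x + c + A^T lambda = 0.
Primal feasibility: A x = b.

This gives the KKT block system:
  [ Q   A^T ] [ x     ]   [-c ]
  [ A    0  ] [ lambda ] = [ b ]

Solving the linear system:
  x*      = (2.5464, -2.2062, -1.0206)
  lambda* = (-6.6392)
  f(x*)   = 25.8866

x* = (2.5464, -2.2062, -1.0206), lambda* = (-6.6392)


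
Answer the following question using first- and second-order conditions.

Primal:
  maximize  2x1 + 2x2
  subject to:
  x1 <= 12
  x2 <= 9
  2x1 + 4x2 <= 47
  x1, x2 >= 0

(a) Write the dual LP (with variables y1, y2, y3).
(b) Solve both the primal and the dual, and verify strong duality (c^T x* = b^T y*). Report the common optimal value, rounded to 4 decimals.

The standard primal-dual pair for 'max c^T x s.t. A x <= b, x >= 0' is:
  Dual:  min b^T y  s.t.  A^T y >= c,  y >= 0.

So the dual LP is:
  minimize  12y1 + 9y2 + 47y3
  subject to:
    y1 + 2y3 >= 2
    y2 + 4y3 >= 2
    y1, y2, y3 >= 0

Solving the primal: x* = (12, 5.75).
  primal value c^T x* = 35.5.
Solving the dual: y* = (1, 0, 0.5).
  dual value b^T y* = 35.5.
Strong duality: c^T x* = b^T y*. Confirmed.

35.5


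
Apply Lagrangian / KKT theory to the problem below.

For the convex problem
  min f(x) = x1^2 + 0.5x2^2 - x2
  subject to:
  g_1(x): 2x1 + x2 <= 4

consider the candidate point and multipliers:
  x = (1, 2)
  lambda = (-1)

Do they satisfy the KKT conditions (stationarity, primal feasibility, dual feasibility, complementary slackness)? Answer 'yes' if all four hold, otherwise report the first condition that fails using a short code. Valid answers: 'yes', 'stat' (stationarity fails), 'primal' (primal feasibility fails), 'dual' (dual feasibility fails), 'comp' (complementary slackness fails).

Gradient of f: grad f(x) = Q x + c = (2, 1)
Constraint values g_i(x) = a_i^T x - b_i:
  g_1((1, 2)) = 0
Stationarity residual: grad f(x) + sum_i lambda_i a_i = (0, 0)
  -> stationarity OK
Primal feasibility (all g_i <= 0): OK
Dual feasibility (all lambda_i >= 0): FAILS
Complementary slackness (lambda_i * g_i(x) = 0 for all i): OK

Verdict: the first failing condition is dual_feasibility -> dual.

dual


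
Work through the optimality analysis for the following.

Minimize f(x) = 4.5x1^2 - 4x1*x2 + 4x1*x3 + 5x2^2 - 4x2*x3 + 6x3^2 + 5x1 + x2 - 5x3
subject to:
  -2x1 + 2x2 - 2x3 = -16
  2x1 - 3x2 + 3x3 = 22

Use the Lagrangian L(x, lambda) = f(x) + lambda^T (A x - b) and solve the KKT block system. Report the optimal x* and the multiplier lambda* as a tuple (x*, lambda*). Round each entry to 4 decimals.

Form the Lagrangian:
  L(x, lambda) = (1/2) x^T Q x + c^T x + lambda^T (A x - b)
Stationarity (grad_x L = 0): Q x + c + A^T lambda = 0.
Primal feasibility: A x = b.

This gives the KKT block system:
  [ Q   A^T ] [ x     ]   [-c ]
  [ A    0  ] [ lambda ] = [ b ]

Solving the linear system:
  x*      = (2, -3.1429, 2.8571)
  lambda* = (20.6429, -2.8571)
  f(x*)   = 192.8571

x* = (2, -3.1429, 2.8571), lambda* = (20.6429, -2.8571)


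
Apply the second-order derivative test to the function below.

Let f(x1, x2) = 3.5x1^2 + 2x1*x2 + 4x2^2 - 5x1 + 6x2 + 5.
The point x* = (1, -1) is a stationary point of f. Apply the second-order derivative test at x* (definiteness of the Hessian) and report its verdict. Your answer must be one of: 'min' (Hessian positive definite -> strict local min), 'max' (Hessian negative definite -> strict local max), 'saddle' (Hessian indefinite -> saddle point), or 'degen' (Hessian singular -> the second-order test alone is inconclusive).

Compute the Hessian H = grad^2 f:
  H = [[7, 2], [2, 8]]
Verify stationarity: grad f(x*) = H x* + g = (0, 0).
Eigenvalues of H: 5.4384, 9.5616.
Both eigenvalues > 0, so H is positive definite -> x* is a strict local min.

min


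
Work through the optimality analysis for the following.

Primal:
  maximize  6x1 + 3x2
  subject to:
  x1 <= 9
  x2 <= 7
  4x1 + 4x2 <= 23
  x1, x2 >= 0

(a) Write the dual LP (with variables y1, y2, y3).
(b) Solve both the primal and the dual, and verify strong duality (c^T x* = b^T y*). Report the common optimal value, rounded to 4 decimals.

The standard primal-dual pair for 'max c^T x s.t. A x <= b, x >= 0' is:
  Dual:  min b^T y  s.t.  A^T y >= c,  y >= 0.

So the dual LP is:
  minimize  9y1 + 7y2 + 23y3
  subject to:
    y1 + 4y3 >= 6
    y2 + 4y3 >= 3
    y1, y2, y3 >= 0

Solving the primal: x* = (5.75, 0).
  primal value c^T x* = 34.5.
Solving the dual: y* = (0, 0, 1.5).
  dual value b^T y* = 34.5.
Strong duality: c^T x* = b^T y*. Confirmed.

34.5


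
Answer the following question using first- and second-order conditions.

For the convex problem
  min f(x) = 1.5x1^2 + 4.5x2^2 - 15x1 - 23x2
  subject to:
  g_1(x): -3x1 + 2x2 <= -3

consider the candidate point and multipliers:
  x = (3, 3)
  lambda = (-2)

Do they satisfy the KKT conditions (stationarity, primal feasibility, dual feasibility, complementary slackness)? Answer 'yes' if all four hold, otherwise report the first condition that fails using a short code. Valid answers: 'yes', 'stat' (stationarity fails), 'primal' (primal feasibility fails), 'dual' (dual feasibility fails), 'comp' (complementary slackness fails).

Gradient of f: grad f(x) = Q x + c = (-6, 4)
Constraint values g_i(x) = a_i^T x - b_i:
  g_1((3, 3)) = 0
Stationarity residual: grad f(x) + sum_i lambda_i a_i = (0, 0)
  -> stationarity OK
Primal feasibility (all g_i <= 0): OK
Dual feasibility (all lambda_i >= 0): FAILS
Complementary slackness (lambda_i * g_i(x) = 0 for all i): OK

Verdict: the first failing condition is dual_feasibility -> dual.

dual


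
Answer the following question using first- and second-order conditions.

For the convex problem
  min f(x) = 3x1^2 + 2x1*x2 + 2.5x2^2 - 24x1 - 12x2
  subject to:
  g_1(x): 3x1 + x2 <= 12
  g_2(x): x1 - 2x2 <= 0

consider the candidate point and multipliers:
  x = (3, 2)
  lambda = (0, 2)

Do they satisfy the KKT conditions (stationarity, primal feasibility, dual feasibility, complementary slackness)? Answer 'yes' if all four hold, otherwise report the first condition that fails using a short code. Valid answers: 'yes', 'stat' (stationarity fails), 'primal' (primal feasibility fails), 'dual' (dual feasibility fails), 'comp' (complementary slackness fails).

Gradient of f: grad f(x) = Q x + c = (-2, 4)
Constraint values g_i(x) = a_i^T x - b_i:
  g_1((3, 2)) = -1
  g_2((3, 2)) = -1
Stationarity residual: grad f(x) + sum_i lambda_i a_i = (0, 0)
  -> stationarity OK
Primal feasibility (all g_i <= 0): OK
Dual feasibility (all lambda_i >= 0): OK
Complementary slackness (lambda_i * g_i(x) = 0 for all i): FAILS

Verdict: the first failing condition is complementary_slackness -> comp.

comp


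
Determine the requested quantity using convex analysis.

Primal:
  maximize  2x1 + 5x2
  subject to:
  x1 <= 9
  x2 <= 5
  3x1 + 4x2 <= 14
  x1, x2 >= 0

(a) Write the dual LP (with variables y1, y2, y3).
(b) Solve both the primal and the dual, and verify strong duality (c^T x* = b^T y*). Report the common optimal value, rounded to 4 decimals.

The standard primal-dual pair for 'max c^T x s.t. A x <= b, x >= 0' is:
  Dual:  min b^T y  s.t.  A^T y >= c,  y >= 0.

So the dual LP is:
  minimize  9y1 + 5y2 + 14y3
  subject to:
    y1 + 3y3 >= 2
    y2 + 4y3 >= 5
    y1, y2, y3 >= 0

Solving the primal: x* = (0, 3.5).
  primal value c^T x* = 17.5.
Solving the dual: y* = (0, 0, 1.25).
  dual value b^T y* = 17.5.
Strong duality: c^T x* = b^T y*. Confirmed.

17.5


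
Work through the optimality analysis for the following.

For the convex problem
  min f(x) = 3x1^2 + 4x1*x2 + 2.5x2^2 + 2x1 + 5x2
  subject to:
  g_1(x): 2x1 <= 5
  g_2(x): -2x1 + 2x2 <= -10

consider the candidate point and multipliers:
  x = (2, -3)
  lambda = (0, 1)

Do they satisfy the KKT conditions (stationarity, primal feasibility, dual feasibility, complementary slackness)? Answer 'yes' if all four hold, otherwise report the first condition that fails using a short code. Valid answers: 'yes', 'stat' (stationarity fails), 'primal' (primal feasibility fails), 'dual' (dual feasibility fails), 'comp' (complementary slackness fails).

Gradient of f: grad f(x) = Q x + c = (2, -2)
Constraint values g_i(x) = a_i^T x - b_i:
  g_1((2, -3)) = -1
  g_2((2, -3)) = 0
Stationarity residual: grad f(x) + sum_i lambda_i a_i = (0, 0)
  -> stationarity OK
Primal feasibility (all g_i <= 0): OK
Dual feasibility (all lambda_i >= 0): OK
Complementary slackness (lambda_i * g_i(x) = 0 for all i): OK

Verdict: yes, KKT holds.

yes


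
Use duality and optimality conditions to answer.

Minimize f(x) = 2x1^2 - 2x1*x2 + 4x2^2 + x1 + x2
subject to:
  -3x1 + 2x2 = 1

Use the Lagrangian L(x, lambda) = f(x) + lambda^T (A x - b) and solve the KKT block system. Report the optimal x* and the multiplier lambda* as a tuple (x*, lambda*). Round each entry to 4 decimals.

Form the Lagrangian:
  L(x, lambda) = (1/2) x^T Q x + c^T x + lambda^T (A x - b)
Stationarity (grad_x L = 0): Q x + c + A^T lambda = 0.
Primal feasibility: A x = b.

This gives the KKT block system:
  [ Q   A^T ] [ x     ]   [-c ]
  [ A    0  ] [ lambda ] = [ b ]

Solving the linear system:
  x*      = (-0.4688, -0.2031)
  lambda* = (-0.1562)
  f(x*)   = -0.2578

x* = (-0.4688, -0.2031), lambda* = (-0.1562)


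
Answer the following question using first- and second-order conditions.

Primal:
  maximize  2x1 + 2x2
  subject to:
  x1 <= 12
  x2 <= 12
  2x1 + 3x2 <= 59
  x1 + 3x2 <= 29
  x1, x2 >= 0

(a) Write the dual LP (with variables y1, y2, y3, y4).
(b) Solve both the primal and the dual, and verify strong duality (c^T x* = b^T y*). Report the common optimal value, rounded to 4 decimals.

The standard primal-dual pair for 'max c^T x s.t. A x <= b, x >= 0' is:
  Dual:  min b^T y  s.t.  A^T y >= c,  y >= 0.

So the dual LP is:
  minimize  12y1 + 12y2 + 59y3 + 29y4
  subject to:
    y1 + 2y3 + y4 >= 2
    y2 + 3y3 + 3y4 >= 2
    y1, y2, y3, y4 >= 0

Solving the primal: x* = (12, 5.6667).
  primal value c^T x* = 35.3333.
Solving the dual: y* = (1.3333, 0, 0, 0.6667).
  dual value b^T y* = 35.3333.
Strong duality: c^T x* = b^T y*. Confirmed.

35.3333


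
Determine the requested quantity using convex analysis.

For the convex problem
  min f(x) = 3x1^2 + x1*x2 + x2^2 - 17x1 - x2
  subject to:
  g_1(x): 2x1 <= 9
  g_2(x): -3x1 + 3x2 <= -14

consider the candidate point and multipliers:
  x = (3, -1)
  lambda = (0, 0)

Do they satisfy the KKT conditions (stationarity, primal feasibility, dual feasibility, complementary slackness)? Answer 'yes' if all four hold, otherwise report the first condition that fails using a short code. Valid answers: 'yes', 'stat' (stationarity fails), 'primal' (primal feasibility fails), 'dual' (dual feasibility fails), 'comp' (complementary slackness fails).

Gradient of f: grad f(x) = Q x + c = (0, 0)
Constraint values g_i(x) = a_i^T x - b_i:
  g_1((3, -1)) = -3
  g_2((3, -1)) = 2
Stationarity residual: grad f(x) + sum_i lambda_i a_i = (0, 0)
  -> stationarity OK
Primal feasibility (all g_i <= 0): FAILS
Dual feasibility (all lambda_i >= 0): OK
Complementary slackness (lambda_i * g_i(x) = 0 for all i): OK

Verdict: the first failing condition is primal_feasibility -> primal.

primal


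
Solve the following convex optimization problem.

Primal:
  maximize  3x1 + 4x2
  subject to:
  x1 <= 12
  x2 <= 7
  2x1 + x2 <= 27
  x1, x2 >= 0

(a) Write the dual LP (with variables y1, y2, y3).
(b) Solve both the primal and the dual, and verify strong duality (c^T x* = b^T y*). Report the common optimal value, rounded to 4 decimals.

The standard primal-dual pair for 'max c^T x s.t. A x <= b, x >= 0' is:
  Dual:  min b^T y  s.t.  A^T y >= c,  y >= 0.

So the dual LP is:
  minimize  12y1 + 7y2 + 27y3
  subject to:
    y1 + 2y3 >= 3
    y2 + y3 >= 4
    y1, y2, y3 >= 0

Solving the primal: x* = (10, 7).
  primal value c^T x* = 58.
Solving the dual: y* = (0, 2.5, 1.5).
  dual value b^T y* = 58.
Strong duality: c^T x* = b^T y*. Confirmed.

58


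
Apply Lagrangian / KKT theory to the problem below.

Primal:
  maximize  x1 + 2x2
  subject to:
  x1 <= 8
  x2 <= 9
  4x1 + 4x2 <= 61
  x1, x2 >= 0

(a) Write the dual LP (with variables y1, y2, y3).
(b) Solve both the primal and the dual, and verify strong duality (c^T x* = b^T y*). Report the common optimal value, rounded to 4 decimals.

The standard primal-dual pair for 'max c^T x s.t. A x <= b, x >= 0' is:
  Dual:  min b^T y  s.t.  A^T y >= c,  y >= 0.

So the dual LP is:
  minimize  8y1 + 9y2 + 61y3
  subject to:
    y1 + 4y3 >= 1
    y2 + 4y3 >= 2
    y1, y2, y3 >= 0

Solving the primal: x* = (6.25, 9).
  primal value c^T x* = 24.25.
Solving the dual: y* = (0, 1, 0.25).
  dual value b^T y* = 24.25.
Strong duality: c^T x* = b^T y*. Confirmed.

24.25


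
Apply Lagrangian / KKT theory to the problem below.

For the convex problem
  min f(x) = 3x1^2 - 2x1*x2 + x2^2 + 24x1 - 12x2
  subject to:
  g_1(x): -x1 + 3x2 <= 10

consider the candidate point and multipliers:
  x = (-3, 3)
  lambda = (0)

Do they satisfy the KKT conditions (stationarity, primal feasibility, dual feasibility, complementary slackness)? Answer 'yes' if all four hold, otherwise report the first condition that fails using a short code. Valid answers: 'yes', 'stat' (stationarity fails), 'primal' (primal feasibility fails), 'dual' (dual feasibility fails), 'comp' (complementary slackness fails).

Gradient of f: grad f(x) = Q x + c = (0, 0)
Constraint values g_i(x) = a_i^T x - b_i:
  g_1((-3, 3)) = 2
Stationarity residual: grad f(x) + sum_i lambda_i a_i = (0, 0)
  -> stationarity OK
Primal feasibility (all g_i <= 0): FAILS
Dual feasibility (all lambda_i >= 0): OK
Complementary slackness (lambda_i * g_i(x) = 0 for all i): OK

Verdict: the first failing condition is primal_feasibility -> primal.

primal


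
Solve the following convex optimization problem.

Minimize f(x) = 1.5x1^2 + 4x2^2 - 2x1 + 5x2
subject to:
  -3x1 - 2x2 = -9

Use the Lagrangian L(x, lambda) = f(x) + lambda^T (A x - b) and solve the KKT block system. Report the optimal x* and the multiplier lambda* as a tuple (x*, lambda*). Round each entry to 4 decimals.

Form the Lagrangian:
  L(x, lambda) = (1/2) x^T Q x + c^T x + lambda^T (A x - b)
Stationarity (grad_x L = 0): Q x + c + A^T lambda = 0.
Primal feasibility: A x = b.

This gives the KKT block system:
  [ Q   A^T ] [ x     ]   [-c ]
  [ A    0  ] [ lambda ] = [ b ]

Solving the linear system:
  x*      = (3.0238, -0.0357)
  lambda* = (2.3571)
  f(x*)   = 7.494

x* = (3.0238, -0.0357), lambda* = (2.3571)


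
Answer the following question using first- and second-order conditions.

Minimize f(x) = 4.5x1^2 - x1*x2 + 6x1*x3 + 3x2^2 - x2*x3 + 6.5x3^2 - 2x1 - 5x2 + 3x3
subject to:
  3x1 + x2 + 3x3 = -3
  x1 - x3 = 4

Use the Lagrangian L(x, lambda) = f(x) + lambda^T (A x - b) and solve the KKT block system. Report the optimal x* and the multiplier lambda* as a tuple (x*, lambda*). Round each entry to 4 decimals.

Form the Lagrangian:
  L(x, lambda) = (1/2) x^T Q x + c^T x + lambda^T (A x - b)
Stationarity (grad_x L = 0): Q x + c + A^T lambda = 0.
Primal feasibility: A x = b.

This gives the KKT block system:
  [ Q   A^T ] [ x     ]   [-c ]
  [ A    0  ] [ lambda ] = [ b ]

Solving the linear system:
  x*      = (1.5, 0, -2.5)
  lambda* = (4, -8.5)
  f(x*)   = 17.75

x* = (1.5, 0, -2.5), lambda* = (4, -8.5)


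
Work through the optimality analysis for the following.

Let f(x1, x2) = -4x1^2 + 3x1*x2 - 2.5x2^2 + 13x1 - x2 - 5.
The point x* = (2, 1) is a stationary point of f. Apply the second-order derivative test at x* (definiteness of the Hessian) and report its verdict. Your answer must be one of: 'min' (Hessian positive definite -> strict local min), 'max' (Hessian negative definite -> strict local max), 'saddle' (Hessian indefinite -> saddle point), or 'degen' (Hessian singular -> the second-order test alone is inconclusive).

Compute the Hessian H = grad^2 f:
  H = [[-8, 3], [3, -5]]
Verify stationarity: grad f(x*) = H x* + g = (0, 0).
Eigenvalues of H: -9.8541, -3.1459.
Both eigenvalues < 0, so H is negative definite -> x* is a strict local max.

max


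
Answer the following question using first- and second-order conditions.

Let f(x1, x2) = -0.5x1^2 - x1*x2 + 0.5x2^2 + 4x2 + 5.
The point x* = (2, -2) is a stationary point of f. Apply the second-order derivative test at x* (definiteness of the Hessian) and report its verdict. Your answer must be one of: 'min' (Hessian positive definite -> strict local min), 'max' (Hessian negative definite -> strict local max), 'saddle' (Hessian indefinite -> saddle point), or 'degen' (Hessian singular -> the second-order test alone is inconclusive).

Compute the Hessian H = grad^2 f:
  H = [[-1, -1], [-1, 1]]
Verify stationarity: grad f(x*) = H x* + g = (0, 0).
Eigenvalues of H: -1.4142, 1.4142.
Eigenvalues have mixed signs, so H is indefinite -> x* is a saddle point.

saddle


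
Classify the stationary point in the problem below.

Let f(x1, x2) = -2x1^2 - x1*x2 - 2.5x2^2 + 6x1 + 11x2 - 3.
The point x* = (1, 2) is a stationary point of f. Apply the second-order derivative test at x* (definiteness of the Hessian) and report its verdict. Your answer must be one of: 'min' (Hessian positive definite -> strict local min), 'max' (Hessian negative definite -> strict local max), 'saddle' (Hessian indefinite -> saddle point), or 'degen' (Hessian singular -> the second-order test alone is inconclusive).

Compute the Hessian H = grad^2 f:
  H = [[-4, -1], [-1, -5]]
Verify stationarity: grad f(x*) = H x* + g = (0, 0).
Eigenvalues of H: -5.618, -3.382.
Both eigenvalues < 0, so H is negative definite -> x* is a strict local max.

max


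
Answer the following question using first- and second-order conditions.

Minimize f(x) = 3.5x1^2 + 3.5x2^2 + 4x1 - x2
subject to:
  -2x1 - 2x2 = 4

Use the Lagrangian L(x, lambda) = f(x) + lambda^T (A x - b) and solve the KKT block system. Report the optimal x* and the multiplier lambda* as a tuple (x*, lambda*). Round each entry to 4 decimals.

Form the Lagrangian:
  L(x, lambda) = (1/2) x^T Q x + c^T x + lambda^T (A x - b)
Stationarity (grad_x L = 0): Q x + c + A^T lambda = 0.
Primal feasibility: A x = b.

This gives the KKT block system:
  [ Q   A^T ] [ x     ]   [-c ]
  [ A    0  ] [ lambda ] = [ b ]

Solving the linear system:
  x*      = (-1.3571, -0.6429)
  lambda* = (-2.75)
  f(x*)   = 3.1071

x* = (-1.3571, -0.6429), lambda* = (-2.75)


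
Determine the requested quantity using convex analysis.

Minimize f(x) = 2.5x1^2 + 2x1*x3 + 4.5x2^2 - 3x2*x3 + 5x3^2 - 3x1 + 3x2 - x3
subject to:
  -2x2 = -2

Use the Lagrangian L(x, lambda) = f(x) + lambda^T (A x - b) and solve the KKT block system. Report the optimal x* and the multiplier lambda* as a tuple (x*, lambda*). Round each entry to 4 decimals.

Form the Lagrangian:
  L(x, lambda) = (1/2) x^T Q x + c^T x + lambda^T (A x - b)
Stationarity (grad_x L = 0): Q x + c + A^T lambda = 0.
Primal feasibility: A x = b.

This gives the KKT block system:
  [ Q   A^T ] [ x     ]   [-c ]
  [ A    0  ] [ lambda ] = [ b ]

Solving the linear system:
  x*      = (0.4783, 1, 0.3043)
  lambda* = (5.5435)
  f(x*)   = 6.1739

x* = (0.4783, 1, 0.3043), lambda* = (5.5435)


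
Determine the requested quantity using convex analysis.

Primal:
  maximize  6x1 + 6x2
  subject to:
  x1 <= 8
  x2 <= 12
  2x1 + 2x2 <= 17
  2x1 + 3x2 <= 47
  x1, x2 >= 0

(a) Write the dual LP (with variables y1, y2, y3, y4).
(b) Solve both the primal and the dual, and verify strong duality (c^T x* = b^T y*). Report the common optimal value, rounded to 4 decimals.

The standard primal-dual pair for 'max c^T x s.t. A x <= b, x >= 0' is:
  Dual:  min b^T y  s.t.  A^T y >= c,  y >= 0.

So the dual LP is:
  minimize  8y1 + 12y2 + 17y3 + 47y4
  subject to:
    y1 + 2y3 + 2y4 >= 6
    y2 + 2y3 + 3y4 >= 6
    y1, y2, y3, y4 >= 0

Solving the primal: x* = (0, 8.5).
  primal value c^T x* = 51.
Solving the dual: y* = (0, 0, 3, 0).
  dual value b^T y* = 51.
Strong duality: c^T x* = b^T y*. Confirmed.

51


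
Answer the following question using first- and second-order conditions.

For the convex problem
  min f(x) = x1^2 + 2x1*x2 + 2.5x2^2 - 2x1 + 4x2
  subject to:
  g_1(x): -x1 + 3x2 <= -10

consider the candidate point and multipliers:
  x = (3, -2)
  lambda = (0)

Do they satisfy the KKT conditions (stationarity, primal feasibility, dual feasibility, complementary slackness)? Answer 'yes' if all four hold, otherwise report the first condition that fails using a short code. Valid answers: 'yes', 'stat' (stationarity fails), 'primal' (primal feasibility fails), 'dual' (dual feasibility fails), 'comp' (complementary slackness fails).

Gradient of f: grad f(x) = Q x + c = (0, 0)
Constraint values g_i(x) = a_i^T x - b_i:
  g_1((3, -2)) = 1
Stationarity residual: grad f(x) + sum_i lambda_i a_i = (0, 0)
  -> stationarity OK
Primal feasibility (all g_i <= 0): FAILS
Dual feasibility (all lambda_i >= 0): OK
Complementary slackness (lambda_i * g_i(x) = 0 for all i): OK

Verdict: the first failing condition is primal_feasibility -> primal.

primal


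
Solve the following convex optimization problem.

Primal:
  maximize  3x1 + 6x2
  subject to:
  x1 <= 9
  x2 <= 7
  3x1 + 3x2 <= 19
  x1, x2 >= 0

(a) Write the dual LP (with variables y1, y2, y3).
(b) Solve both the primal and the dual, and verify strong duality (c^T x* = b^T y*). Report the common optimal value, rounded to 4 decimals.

The standard primal-dual pair for 'max c^T x s.t. A x <= b, x >= 0' is:
  Dual:  min b^T y  s.t.  A^T y >= c,  y >= 0.

So the dual LP is:
  minimize  9y1 + 7y2 + 19y3
  subject to:
    y1 + 3y3 >= 3
    y2 + 3y3 >= 6
    y1, y2, y3 >= 0

Solving the primal: x* = (0, 6.3333).
  primal value c^T x* = 38.
Solving the dual: y* = (0, 0, 2).
  dual value b^T y* = 38.
Strong duality: c^T x* = b^T y*. Confirmed.

38


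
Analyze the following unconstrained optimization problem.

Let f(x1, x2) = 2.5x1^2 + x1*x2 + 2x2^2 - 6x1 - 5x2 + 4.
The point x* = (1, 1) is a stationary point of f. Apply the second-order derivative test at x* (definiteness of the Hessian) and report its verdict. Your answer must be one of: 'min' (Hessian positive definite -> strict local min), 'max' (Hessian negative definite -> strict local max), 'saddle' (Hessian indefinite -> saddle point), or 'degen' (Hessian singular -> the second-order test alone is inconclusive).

Compute the Hessian H = grad^2 f:
  H = [[5, 1], [1, 4]]
Verify stationarity: grad f(x*) = H x* + g = (0, 0).
Eigenvalues of H: 3.382, 5.618.
Both eigenvalues > 0, so H is positive definite -> x* is a strict local min.

min


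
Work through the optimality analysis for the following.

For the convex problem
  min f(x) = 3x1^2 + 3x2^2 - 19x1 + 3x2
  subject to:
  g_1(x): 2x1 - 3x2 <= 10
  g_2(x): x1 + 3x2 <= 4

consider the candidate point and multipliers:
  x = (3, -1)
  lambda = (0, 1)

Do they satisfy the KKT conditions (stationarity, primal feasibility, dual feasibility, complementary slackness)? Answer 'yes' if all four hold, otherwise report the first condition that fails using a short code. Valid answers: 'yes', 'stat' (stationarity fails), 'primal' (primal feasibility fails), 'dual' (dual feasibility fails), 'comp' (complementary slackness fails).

Gradient of f: grad f(x) = Q x + c = (-1, -3)
Constraint values g_i(x) = a_i^T x - b_i:
  g_1((3, -1)) = -1
  g_2((3, -1)) = -4
Stationarity residual: grad f(x) + sum_i lambda_i a_i = (0, 0)
  -> stationarity OK
Primal feasibility (all g_i <= 0): OK
Dual feasibility (all lambda_i >= 0): OK
Complementary slackness (lambda_i * g_i(x) = 0 for all i): FAILS

Verdict: the first failing condition is complementary_slackness -> comp.

comp


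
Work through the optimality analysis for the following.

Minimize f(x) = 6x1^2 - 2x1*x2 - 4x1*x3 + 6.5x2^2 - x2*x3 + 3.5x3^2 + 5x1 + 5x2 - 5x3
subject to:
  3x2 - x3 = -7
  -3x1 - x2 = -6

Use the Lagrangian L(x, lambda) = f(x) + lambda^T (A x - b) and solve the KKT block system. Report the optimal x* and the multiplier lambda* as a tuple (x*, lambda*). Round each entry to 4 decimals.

Form the Lagrangian:
  L(x, lambda) = (1/2) x^T Q x + c^T x + lambda^T (A x - b)
Stationarity (grad_x L = 0): Q x + c + A^T lambda = 0.
Primal feasibility: A x = b.

This gives the KKT block system:
  [ Q   A^T ] [ x     ]   [-c ]
  [ A    0  ] [ lambda ] = [ b ]

Solving the linear system:
  x*      = (2.4201, -1.2603, 3.219)
  lambda* = (9.1129, 7.8953)
  f(x*)   = 50.4332

x* = (2.4201, -1.2603, 3.219), lambda* = (9.1129, 7.8953)


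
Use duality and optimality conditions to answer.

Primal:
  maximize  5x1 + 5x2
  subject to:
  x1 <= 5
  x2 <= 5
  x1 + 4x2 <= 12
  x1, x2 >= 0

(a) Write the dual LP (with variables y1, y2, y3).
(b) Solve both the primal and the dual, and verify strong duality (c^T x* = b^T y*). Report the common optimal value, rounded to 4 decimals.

The standard primal-dual pair for 'max c^T x s.t. A x <= b, x >= 0' is:
  Dual:  min b^T y  s.t.  A^T y >= c,  y >= 0.

So the dual LP is:
  minimize  5y1 + 5y2 + 12y3
  subject to:
    y1 + y3 >= 5
    y2 + 4y3 >= 5
    y1, y2, y3 >= 0

Solving the primal: x* = (5, 1.75).
  primal value c^T x* = 33.75.
Solving the dual: y* = (3.75, 0, 1.25).
  dual value b^T y* = 33.75.
Strong duality: c^T x* = b^T y*. Confirmed.

33.75


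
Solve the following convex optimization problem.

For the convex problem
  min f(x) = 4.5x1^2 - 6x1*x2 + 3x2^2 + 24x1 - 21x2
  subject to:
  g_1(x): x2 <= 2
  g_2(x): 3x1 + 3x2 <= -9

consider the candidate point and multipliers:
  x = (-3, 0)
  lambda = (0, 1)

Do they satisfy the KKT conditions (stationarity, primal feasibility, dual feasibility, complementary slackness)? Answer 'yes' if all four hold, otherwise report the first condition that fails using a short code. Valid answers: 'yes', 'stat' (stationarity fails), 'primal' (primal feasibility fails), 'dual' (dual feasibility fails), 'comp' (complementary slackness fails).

Gradient of f: grad f(x) = Q x + c = (-3, -3)
Constraint values g_i(x) = a_i^T x - b_i:
  g_1((-3, 0)) = -2
  g_2((-3, 0)) = 0
Stationarity residual: grad f(x) + sum_i lambda_i a_i = (0, 0)
  -> stationarity OK
Primal feasibility (all g_i <= 0): OK
Dual feasibility (all lambda_i >= 0): OK
Complementary slackness (lambda_i * g_i(x) = 0 for all i): OK

Verdict: yes, KKT holds.

yes


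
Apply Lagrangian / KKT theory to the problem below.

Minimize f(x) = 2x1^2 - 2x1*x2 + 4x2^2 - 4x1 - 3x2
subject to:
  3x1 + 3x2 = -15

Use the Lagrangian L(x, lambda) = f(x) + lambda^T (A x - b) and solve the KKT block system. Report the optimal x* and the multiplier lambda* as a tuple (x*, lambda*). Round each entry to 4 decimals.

Form the Lagrangian:
  L(x, lambda) = (1/2) x^T Q x + c^T x + lambda^T (A x - b)
Stationarity (grad_x L = 0): Q x + c + A^T lambda = 0.
Primal feasibility: A x = b.

This gives the KKT block system:
  [ Q   A^T ] [ x     ]   [-c ]
  [ A    0  ] [ lambda ] = [ b ]

Solving the linear system:
  x*      = (-3.0625, -1.9375)
  lambda* = (4.125)
  f(x*)   = 39.9688

x* = (-3.0625, -1.9375), lambda* = (4.125)


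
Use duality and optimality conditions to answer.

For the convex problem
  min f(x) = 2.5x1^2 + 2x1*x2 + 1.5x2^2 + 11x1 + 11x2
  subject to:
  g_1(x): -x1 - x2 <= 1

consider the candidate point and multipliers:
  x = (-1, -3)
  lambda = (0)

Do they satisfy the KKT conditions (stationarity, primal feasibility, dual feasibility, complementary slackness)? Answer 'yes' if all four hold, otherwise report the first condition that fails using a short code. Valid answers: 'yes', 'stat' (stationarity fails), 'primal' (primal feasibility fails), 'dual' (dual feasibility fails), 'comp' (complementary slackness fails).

Gradient of f: grad f(x) = Q x + c = (0, 0)
Constraint values g_i(x) = a_i^T x - b_i:
  g_1((-1, -3)) = 3
Stationarity residual: grad f(x) + sum_i lambda_i a_i = (0, 0)
  -> stationarity OK
Primal feasibility (all g_i <= 0): FAILS
Dual feasibility (all lambda_i >= 0): OK
Complementary slackness (lambda_i * g_i(x) = 0 for all i): OK

Verdict: the first failing condition is primal_feasibility -> primal.

primal


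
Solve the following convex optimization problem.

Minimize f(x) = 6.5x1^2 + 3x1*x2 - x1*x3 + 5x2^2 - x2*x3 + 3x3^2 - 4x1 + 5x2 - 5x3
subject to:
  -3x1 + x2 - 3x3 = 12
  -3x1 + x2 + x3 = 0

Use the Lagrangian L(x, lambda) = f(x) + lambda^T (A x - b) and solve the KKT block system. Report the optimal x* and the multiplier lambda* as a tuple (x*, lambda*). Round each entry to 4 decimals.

Form the Lagrangian:
  L(x, lambda) = (1/2) x^T Q x + c^T x + lambda^T (A x - b)
Stationarity (grad_x L = 0): Q x + c + A^T lambda = 0.
Primal feasibility: A x = b.

This gives the KKT block system:
  [ Q   A^T ] [ x     ]   [-c ]
  [ A    0  ] [ lambda ] = [ b ]

Solving the linear system:
  x*      = (-1.0083, -0.0248, -3)
  lambda* = (-6.6736, 1.9463)
  f(x*)   = 49.4959

x* = (-1.0083, -0.0248, -3), lambda* = (-6.6736, 1.9463)


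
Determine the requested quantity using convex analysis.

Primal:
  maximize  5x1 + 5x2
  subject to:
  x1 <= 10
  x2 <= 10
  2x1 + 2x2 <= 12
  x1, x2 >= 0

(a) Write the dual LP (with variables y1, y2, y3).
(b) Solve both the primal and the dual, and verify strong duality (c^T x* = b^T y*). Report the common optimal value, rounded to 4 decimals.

The standard primal-dual pair for 'max c^T x s.t. A x <= b, x >= 0' is:
  Dual:  min b^T y  s.t.  A^T y >= c,  y >= 0.

So the dual LP is:
  minimize  10y1 + 10y2 + 12y3
  subject to:
    y1 + 2y3 >= 5
    y2 + 2y3 >= 5
    y1, y2, y3 >= 0

Solving the primal: x* = (6, 0).
  primal value c^T x* = 30.
Solving the dual: y* = (0, 0, 2.5).
  dual value b^T y* = 30.
Strong duality: c^T x* = b^T y*. Confirmed.

30


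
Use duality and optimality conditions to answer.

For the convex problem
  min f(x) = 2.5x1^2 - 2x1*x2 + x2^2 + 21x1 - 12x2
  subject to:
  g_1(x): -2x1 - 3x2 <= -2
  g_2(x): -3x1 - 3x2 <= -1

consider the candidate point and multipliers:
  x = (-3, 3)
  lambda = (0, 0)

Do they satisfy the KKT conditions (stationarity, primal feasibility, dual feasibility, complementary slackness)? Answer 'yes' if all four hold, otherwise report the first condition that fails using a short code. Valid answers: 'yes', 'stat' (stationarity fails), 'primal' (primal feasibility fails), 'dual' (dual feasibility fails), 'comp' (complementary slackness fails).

Gradient of f: grad f(x) = Q x + c = (0, 0)
Constraint values g_i(x) = a_i^T x - b_i:
  g_1((-3, 3)) = -1
  g_2((-3, 3)) = 1
Stationarity residual: grad f(x) + sum_i lambda_i a_i = (0, 0)
  -> stationarity OK
Primal feasibility (all g_i <= 0): FAILS
Dual feasibility (all lambda_i >= 0): OK
Complementary slackness (lambda_i * g_i(x) = 0 for all i): OK

Verdict: the first failing condition is primal_feasibility -> primal.

primal


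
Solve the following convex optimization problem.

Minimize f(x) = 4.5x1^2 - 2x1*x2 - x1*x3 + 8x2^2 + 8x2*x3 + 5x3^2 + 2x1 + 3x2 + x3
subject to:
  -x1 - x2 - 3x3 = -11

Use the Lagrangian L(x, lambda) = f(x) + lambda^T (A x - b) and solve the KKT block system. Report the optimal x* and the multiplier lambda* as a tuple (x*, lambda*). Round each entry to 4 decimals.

Form the Lagrangian:
  L(x, lambda) = (1/2) x^T Q x + c^T x + lambda^T (A x - b)
Stationarity (grad_x L = 0): Q x + c + A^T lambda = 0.
Primal feasibility: A x = b.

This gives the KKT block system:
  [ Q   A^T ] [ x     ]   [-c ]
  [ A    0  ] [ lambda ] = [ b ]

Solving the linear system:
  x*      = (0.8904, -1.4357, 3.8484)
  lambda* = (9.0362)
  f(x*)   = 50.3603

x* = (0.8904, -1.4357, 3.8484), lambda* = (9.0362)


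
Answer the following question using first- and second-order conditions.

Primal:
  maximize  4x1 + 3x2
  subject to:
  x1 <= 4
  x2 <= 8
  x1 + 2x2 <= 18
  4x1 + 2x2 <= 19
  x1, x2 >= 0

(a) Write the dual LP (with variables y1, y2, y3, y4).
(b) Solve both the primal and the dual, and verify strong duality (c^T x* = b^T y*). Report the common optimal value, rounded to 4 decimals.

The standard primal-dual pair for 'max c^T x s.t. A x <= b, x >= 0' is:
  Dual:  min b^T y  s.t.  A^T y >= c,  y >= 0.

So the dual LP is:
  minimize  4y1 + 8y2 + 18y3 + 19y4
  subject to:
    y1 + y3 + 4y4 >= 4
    y2 + 2y3 + 2y4 >= 3
    y1, y2, y3, y4 >= 0

Solving the primal: x* = (0.75, 8).
  primal value c^T x* = 27.
Solving the dual: y* = (0, 1, 0, 1).
  dual value b^T y* = 27.
Strong duality: c^T x* = b^T y*. Confirmed.

27


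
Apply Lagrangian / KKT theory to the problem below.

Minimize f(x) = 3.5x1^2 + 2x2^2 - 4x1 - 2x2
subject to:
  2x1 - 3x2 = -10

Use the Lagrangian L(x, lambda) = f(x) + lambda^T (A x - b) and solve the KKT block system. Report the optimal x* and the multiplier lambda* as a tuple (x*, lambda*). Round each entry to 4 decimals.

Form the Lagrangian:
  L(x, lambda) = (1/2) x^T Q x + c^T x + lambda^T (A x - b)
Stationarity (grad_x L = 0): Q x + c + A^T lambda = 0.
Primal feasibility: A x = b.

This gives the KKT block system:
  [ Q   A^T ] [ x     ]   [-c ]
  [ A    0  ] [ lambda ] = [ b ]

Solving the linear system:
  x*      = (-0.4051, 3.0633)
  lambda* = (3.4177)
  f(x*)   = 14.8354

x* = (-0.4051, 3.0633), lambda* = (3.4177)
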